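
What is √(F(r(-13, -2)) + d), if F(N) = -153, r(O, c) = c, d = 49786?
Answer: √49633 ≈ 222.78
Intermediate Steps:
√(F(r(-13, -2)) + d) = √(-153 + 49786) = √49633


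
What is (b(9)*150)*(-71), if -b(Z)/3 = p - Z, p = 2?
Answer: -223650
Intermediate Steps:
b(Z) = -6 + 3*Z (b(Z) = -3*(2 - Z) = -6 + 3*Z)
(b(9)*150)*(-71) = ((-6 + 3*9)*150)*(-71) = ((-6 + 27)*150)*(-71) = (21*150)*(-71) = 3150*(-71) = -223650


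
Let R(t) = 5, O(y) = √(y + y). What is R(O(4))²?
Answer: 25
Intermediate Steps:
O(y) = √2*√y (O(y) = √(2*y) = √2*√y)
R(O(4))² = 5² = 25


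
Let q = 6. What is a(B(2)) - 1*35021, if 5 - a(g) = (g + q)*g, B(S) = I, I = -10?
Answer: -35056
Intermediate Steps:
B(S) = -10
a(g) = 5 - g*(6 + g) (a(g) = 5 - (g + 6)*g = 5 - (6 + g)*g = 5 - g*(6 + g))
a(B(2)) - 1*35021 = (5 - 1*(-10)² - 6*(-10)) - 1*35021 = (5 - 1*100 + 60) - 35021 = (5 - 100 + 60) - 35021 = -35 - 35021 = -35056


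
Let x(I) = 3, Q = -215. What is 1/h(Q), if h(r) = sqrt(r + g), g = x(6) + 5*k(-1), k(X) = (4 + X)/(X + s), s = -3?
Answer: -2*I*sqrt(863)/863 ≈ -0.068081*I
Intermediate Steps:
k(X) = (4 + X)/(-3 + X) (k(X) = (4 + X)/(X - 3) = (4 + X)/(-3 + X))
g = -3/4 (g = 3 + 5*((4 - 1)/(-3 - 1)) = 3 + 5*(3/(-4)) = 3 + 5*(-1/4*3) = 3 + 5*(-3/4) = 3 - 15/4 = -3/4 ≈ -0.75000)
h(r) = sqrt(-3/4 + r) (h(r) = sqrt(r - 3/4) = sqrt(-3/4 + r))
1/h(Q) = 1/(sqrt(-3 + 4*(-215))/2) = 1/(sqrt(-3 - 860)/2) = 1/(sqrt(-863)/2) = 1/((I*sqrt(863))/2) = 1/(I*sqrt(863)/2) = -2*I*sqrt(863)/863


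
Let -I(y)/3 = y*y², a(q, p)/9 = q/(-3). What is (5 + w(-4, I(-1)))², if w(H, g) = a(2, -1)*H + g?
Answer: 1024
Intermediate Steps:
a(q, p) = -3*q (a(q, p) = 9*(q/(-3)) = 9*(q*(-⅓)) = 9*(-q/3) = -3*q)
I(y) = -3*y³ (I(y) = -3*y*y² = -3*y³)
w(H, g) = g - 6*H (w(H, g) = (-3*2)*H + g = -6*H + g = g - 6*H)
(5 + w(-4, I(-1)))² = (5 + (-3*(-1)³ - 6*(-4)))² = (5 + (-3*(-1) + 24))² = (5 + (3 + 24))² = (5 + 27)² = 32² = 1024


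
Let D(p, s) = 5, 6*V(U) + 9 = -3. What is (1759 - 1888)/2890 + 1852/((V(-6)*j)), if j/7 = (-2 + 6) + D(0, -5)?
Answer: -2684267/182070 ≈ -14.743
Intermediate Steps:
V(U) = -2 (V(U) = -3/2 + (⅙)*(-3) = -3/2 - ½ = -2)
j = 63 (j = 7*((-2 + 6) + 5) = 7*(4 + 5) = 7*9 = 63)
(1759 - 1888)/2890 + 1852/((V(-6)*j)) = (1759 - 1888)/2890 + 1852/((-2*63)) = -129*1/2890 + 1852/(-126) = -129/2890 + 1852*(-1/126) = -129/2890 - 926/63 = -2684267/182070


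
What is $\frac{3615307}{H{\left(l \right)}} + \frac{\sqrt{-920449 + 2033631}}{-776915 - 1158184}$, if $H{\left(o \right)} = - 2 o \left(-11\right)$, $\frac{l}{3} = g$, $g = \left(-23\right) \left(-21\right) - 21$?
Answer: $\frac{3615307}{30492} - \frac{7 \sqrt{22718}}{1935099} \approx 118.57$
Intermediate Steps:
$g = 462$ ($g = 483 - 21 = 462$)
$l = 1386$ ($l = 3 \cdot 462 = 1386$)
$H{\left(o \right)} = 22 o$
$\frac{3615307}{H{\left(l \right)}} + \frac{\sqrt{-920449 + 2033631}}{-776915 - 1158184} = \frac{3615307}{22 \cdot 1386} + \frac{\sqrt{-920449 + 2033631}}{-776915 - 1158184} = \frac{3615307}{30492} + \frac{\sqrt{1113182}}{-776915 - 1158184} = 3615307 \cdot \frac{1}{30492} + \frac{7 \sqrt{22718}}{-1935099} = \frac{3615307}{30492} + 7 \sqrt{22718} \left(- \frac{1}{1935099}\right) = \frac{3615307}{30492} - \frac{7 \sqrt{22718}}{1935099}$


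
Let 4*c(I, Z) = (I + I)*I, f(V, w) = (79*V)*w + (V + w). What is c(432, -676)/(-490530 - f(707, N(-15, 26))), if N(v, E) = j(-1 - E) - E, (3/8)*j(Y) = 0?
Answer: 93312/960967 ≈ 0.097102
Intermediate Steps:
j(Y) = 0 (j(Y) = (8/3)*0 = 0)
N(v, E) = -E (N(v, E) = 0 - E = -E)
f(V, w) = V + w + 79*V*w (f(V, w) = 79*V*w + (V + w) = V + w + 79*V*w)
c(I, Z) = I²/2 (c(I, Z) = ((I + I)*I)/4 = ((2*I)*I)/4 = (2*I²)/4 = I²/2)
c(432, -676)/(-490530 - f(707, N(-15, 26))) = ((½)*432²)/(-490530 - (707 - 1*26 + 79*707*(-1*26))) = ((½)*186624)/(-490530 - (707 - 26 + 79*707*(-26))) = 93312/(-490530 - (707 - 26 - 1452178)) = 93312/(-490530 - 1*(-1451497)) = 93312/(-490530 + 1451497) = 93312/960967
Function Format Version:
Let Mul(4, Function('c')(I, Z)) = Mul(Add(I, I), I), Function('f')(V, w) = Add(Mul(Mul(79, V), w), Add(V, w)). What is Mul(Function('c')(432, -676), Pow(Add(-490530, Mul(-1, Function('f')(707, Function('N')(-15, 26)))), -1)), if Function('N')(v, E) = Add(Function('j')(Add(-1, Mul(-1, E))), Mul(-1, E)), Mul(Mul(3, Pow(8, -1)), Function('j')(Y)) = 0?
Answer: Rational(93312, 960967) ≈ 0.097102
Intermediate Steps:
Function('j')(Y) = 0 (Function('j')(Y) = Mul(Rational(8, 3), 0) = 0)
Function('N')(v, E) = Mul(-1, E) (Function('N')(v, E) = Add(0, Mul(-1, E)) = Mul(-1, E))
Function('f')(V, w) = Add(V, w, Mul(79, V, w)) (Function('f')(V, w) = Add(Mul(79, V, w), Add(V, w)) = Add(V, w, Mul(79, V, w)))
Function('c')(I, Z) = Mul(Rational(1, 2), Pow(I, 2)) (Function('c')(I, Z) = Mul(Rational(1, 4), Mul(Add(I, I), I)) = Mul(Rational(1, 4), Mul(Mul(2, I), I)) = Mul(Rational(1, 4), Mul(2, Pow(I, 2))) = Mul(Rational(1, 2), Pow(I, 2)))
Mul(Function('c')(432, -676), Pow(Add(-490530, Mul(-1, Function('f')(707, Function('N')(-15, 26)))), -1)) = Mul(Mul(Rational(1, 2), Pow(432, 2)), Pow(Add(-490530, Mul(-1, Add(707, Mul(-1, 26), Mul(79, 707, Mul(-1, 26))))), -1)) = Mul(Mul(Rational(1, 2), 186624), Pow(Add(-490530, Mul(-1, Add(707, -26, Mul(79, 707, -26)))), -1)) = Mul(93312, Pow(Add(-490530, Mul(-1, Add(707, -26, -1452178))), -1)) = Mul(93312, Pow(Add(-490530, Mul(-1, -1451497)), -1)) = Mul(93312, Pow(Add(-490530, 1451497), -1)) = Mul(93312, Pow(960967, -1)) = Mul(93312, Rational(1, 960967)) = Rational(93312, 960967)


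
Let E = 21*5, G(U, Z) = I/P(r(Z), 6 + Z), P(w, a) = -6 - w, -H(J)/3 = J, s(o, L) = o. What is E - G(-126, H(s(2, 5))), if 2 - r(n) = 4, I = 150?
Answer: 285/2 ≈ 142.50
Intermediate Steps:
H(J) = -3*J
r(n) = -2 (r(n) = 2 - 1*4 = 2 - 4 = -2)
G(U, Z) = -75/2 (G(U, Z) = 150/(-6 - 1*(-2)) = 150/(-6 + 2) = 150/(-4) = 150*(-¼) = -75/2)
E = 105
E - G(-126, H(s(2, 5))) = 105 - 1*(-75/2) = 105 + 75/2 = 285/2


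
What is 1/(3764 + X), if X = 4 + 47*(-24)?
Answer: 1/2640 ≈ 0.00037879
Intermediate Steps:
X = -1124 (X = 4 - 1128 = -1124)
1/(3764 + X) = 1/(3764 - 1124) = 1/2640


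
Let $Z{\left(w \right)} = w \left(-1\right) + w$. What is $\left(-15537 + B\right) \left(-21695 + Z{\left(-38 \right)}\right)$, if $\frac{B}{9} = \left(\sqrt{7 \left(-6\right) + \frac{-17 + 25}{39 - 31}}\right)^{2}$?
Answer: $345080670$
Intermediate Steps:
$Z{\left(w \right)} = 0$ ($Z{\left(w \right)} = - w + w = 0$)
$B = -369$ ($B = 9 \left(\sqrt{7 \left(-6\right) + \frac{-17 + 25}{39 - 31}}\right)^{2} = 9 \left(\sqrt{-42 + \frac{8}{8}}\right)^{2} = 9 \left(\sqrt{-42 + 8 \cdot \frac{1}{8}}\right)^{2} = 9 \left(\sqrt{-42 + 1}\right)^{2} = 9 \left(\sqrt{-41}\right)^{2} = 9 \left(i \sqrt{41}\right)^{2} = 9 \left(-41\right) = -369$)
$\left(-15537 + B\right) \left(-21695 + Z{\left(-38 \right)}\right) = \left(-15537 - 369\right) \left(-21695 + 0\right) = \left(-15906\right) \left(-21695\right) = 345080670$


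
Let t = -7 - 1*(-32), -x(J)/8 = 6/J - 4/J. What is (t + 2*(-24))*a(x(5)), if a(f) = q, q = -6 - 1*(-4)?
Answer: 46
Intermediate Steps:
x(J) = -16/J (x(J) = -8*(6/J - 4/J) = -16/J)
q = -2 (q = -6 + 4 = -2)
t = 25 (t = -7 + 32 = 25)
a(f) = -2
(t + 2*(-24))*a(x(5)) = (25 + 2*(-24))*(-2) = (25 - 48)*(-2) = -23*(-2) = 46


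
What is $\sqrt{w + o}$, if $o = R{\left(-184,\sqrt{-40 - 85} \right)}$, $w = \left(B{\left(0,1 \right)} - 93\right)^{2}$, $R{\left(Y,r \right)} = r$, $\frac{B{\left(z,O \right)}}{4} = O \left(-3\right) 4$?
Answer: $\sqrt{19881 + 5 i \sqrt{5}} \approx 141.0 + 0.0396 i$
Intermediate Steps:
$B{\left(z,O \right)} = - 48 O$ ($B{\left(z,O \right)} = 4 O \left(-3\right) 4 = 4 - 3 O 4 = 4 \left(- 12 O\right) = - 48 O$)
$w = 19881$ ($w = \left(\left(-48\right) 1 - 93\right)^{2} = \left(-48 - 93\right)^{2} = \left(-141\right)^{2} = 19881$)
$o = 5 i \sqrt{5}$ ($o = \sqrt{-40 - 85} = \sqrt{-125} = 5 i \sqrt{5} \approx 11.18 i$)
$\sqrt{w + o} = \sqrt{19881 + 5 i \sqrt{5}}$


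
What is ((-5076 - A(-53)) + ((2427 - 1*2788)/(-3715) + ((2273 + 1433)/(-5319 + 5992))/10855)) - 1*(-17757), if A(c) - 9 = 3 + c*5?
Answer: 70205290748751/5427923345 ≈ 12934.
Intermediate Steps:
A(c) = 12 + 5*c (A(c) = 9 + (3 + c*5) = 9 + (3 + 5*c) = 12 + 5*c)
((-5076 - A(-53)) + ((2427 - 1*2788)/(-3715) + ((2273 + 1433)/(-5319 + 5992))/10855)) - 1*(-17757) = ((-5076 - (12 + 5*(-53))) + ((2427 - 1*2788)/(-3715) + ((2273 + 1433)/(-5319 + 5992))/10855)) - 1*(-17757) = ((-5076 - (12 - 265)) + ((2427 - 2788)*(-1/3715) + (3706/673)*(1/10855))) + 17757 = ((-5076 - 1*(-253)) + (-361*(-1/3715) + (3706*(1/673))*(1/10855))) + 17757 = ((-5076 + 253) + (361/3715 + (3706/673)*(1/10855))) + 17757 = (-4823 + (361/3715 + 3706/7305415)) + 17757 = (-4823 + 530204521/5427923345) + 17757 = -26178344088414/5427923345 + 17757 = 70205290748751/5427923345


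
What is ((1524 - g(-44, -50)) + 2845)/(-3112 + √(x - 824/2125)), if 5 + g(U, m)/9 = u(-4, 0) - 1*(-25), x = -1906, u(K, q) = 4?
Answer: -13731894500/10291853537 - 20765*I*√344341290/20583707074 ≈ -1.3342 - 0.01872*I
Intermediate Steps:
g(U, m) = 216 (g(U, m) = -45 + 9*(4 - 1*(-25)) = -45 + 9*(4 + 25) = -45 + 9*29 = -45 + 261 = 216)
((1524 - g(-44, -50)) + 2845)/(-3112 + √(x - 824/2125)) = ((1524 - 1*216) + 2845)/(-3112 + √(-1906 - 824/2125)) = ((1524 - 216) + 2845)/(-3112 + √(-1906 - 824*1/2125)) = (1308 + 2845)/(-3112 + √(-1906 - 824/2125)) = 4153/(-3112 + √(-4051074/2125)) = 4153/(-3112 + I*√344341290/425)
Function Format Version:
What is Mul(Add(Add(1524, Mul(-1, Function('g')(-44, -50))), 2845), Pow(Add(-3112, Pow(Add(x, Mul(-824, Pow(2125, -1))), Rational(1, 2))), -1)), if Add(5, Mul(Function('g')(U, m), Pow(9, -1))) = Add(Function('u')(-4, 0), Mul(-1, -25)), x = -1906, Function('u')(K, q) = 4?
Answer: Add(Rational(-13731894500, 10291853537), Mul(Rational(-20765, 20583707074), I, Pow(344341290, Rational(1, 2)))) ≈ Add(-1.3342, Mul(-0.018720, I))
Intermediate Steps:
Function('g')(U, m) = 216 (Function('g')(U, m) = Add(-45, Mul(9, Add(4, Mul(-1, -25)))) = Add(-45, Mul(9, Add(4, 25))) = Add(-45, Mul(9, 29)) = Add(-45, 261) = 216)
Mul(Add(Add(1524, Mul(-1, Function('g')(-44, -50))), 2845), Pow(Add(-3112, Pow(Add(x, Mul(-824, Pow(2125, -1))), Rational(1, 2))), -1)) = Mul(Add(Add(1524, Mul(-1, 216)), 2845), Pow(Add(-3112, Pow(Add(-1906, Mul(-824, Pow(2125, -1))), Rational(1, 2))), -1)) = Mul(Add(Add(1524, -216), 2845), Pow(Add(-3112, Pow(Add(-1906, Mul(-824, Rational(1, 2125))), Rational(1, 2))), -1)) = Mul(Add(1308, 2845), Pow(Add(-3112, Pow(Add(-1906, Rational(-824, 2125)), Rational(1, 2))), -1)) = Mul(4153, Pow(Add(-3112, Pow(Rational(-4051074, 2125), Rational(1, 2))), -1)) = Mul(4153, Pow(Add(-3112, Mul(Rational(1, 425), I, Pow(344341290, Rational(1, 2)))), -1))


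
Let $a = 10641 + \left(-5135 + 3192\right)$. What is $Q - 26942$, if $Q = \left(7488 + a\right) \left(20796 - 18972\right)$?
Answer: $29496322$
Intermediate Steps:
$a = 8698$ ($a = 10641 - 1943 = 8698$)
$Q = 29523264$ ($Q = \left(7488 + 8698\right) \left(20796 - 18972\right) = 16186 \cdot 1824 = 29523264$)
$Q - 26942 = 29523264 - 26942 = 29496322$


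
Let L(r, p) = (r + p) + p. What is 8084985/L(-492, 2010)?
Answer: 2694995/1176 ≈ 2291.7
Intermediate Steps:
L(r, p) = r + 2*p (L(r, p) = (p + r) + p = r + 2*p)
8084985/L(-492, 2010) = 8084985/(-492 + 2*2010) = 8084985/(-492 + 4020) = 8084985/3528 = 8084985*(1/3528) = 2694995/1176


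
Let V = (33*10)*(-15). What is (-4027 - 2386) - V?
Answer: -1463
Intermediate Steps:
V = -4950 (V = 330*(-15) = -4950)
(-4027 - 2386) - V = (-4027 - 2386) - 1*(-4950) = -6413 + 4950 = -1463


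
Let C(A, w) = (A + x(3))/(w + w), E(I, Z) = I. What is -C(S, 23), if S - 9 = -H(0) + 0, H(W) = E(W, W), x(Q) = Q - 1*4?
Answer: -4/23 ≈ -0.17391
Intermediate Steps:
x(Q) = -4 + Q (x(Q) = Q - 4 = -4 + Q)
H(W) = W
S = 9 (S = 9 + (-1*0 + 0) = 9 + (0 + 0) = 9 + 0 = 9)
C(A, w) = (-1 + A)/(2*w) (C(A, w) = (A + (-4 + 3))/(w + w) = (A - 1)/((2*w)) = (-1 + A)*(1/(2*w)) = (-1 + A)/(2*w))
-C(S, 23) = -(-1 + 9)/(2*23) = -8/(2*23) = -1*4/23 = -4/23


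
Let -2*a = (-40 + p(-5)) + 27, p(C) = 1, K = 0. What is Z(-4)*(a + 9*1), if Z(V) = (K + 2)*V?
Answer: -120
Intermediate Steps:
Z(V) = 2*V (Z(V) = (0 + 2)*V = 2*V)
a = 6 (a = -((-40 + 1) + 27)/2 = -(-39 + 27)/2 = -1/2*(-12) = 6)
Z(-4)*(a + 9*1) = (2*(-4))*(6 + 9*1) = -8*(6 + 9) = -8*15 = -120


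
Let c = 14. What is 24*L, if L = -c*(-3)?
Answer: 1008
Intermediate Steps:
L = 42 (L = -1*14*(-3) = -14*(-3) = 42)
24*L = 24*42 = 1008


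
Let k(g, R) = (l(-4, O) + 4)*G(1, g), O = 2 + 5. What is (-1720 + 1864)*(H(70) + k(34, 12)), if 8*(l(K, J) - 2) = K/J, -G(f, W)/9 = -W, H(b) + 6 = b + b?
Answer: 1963728/7 ≈ 2.8053e+5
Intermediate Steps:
H(b) = -6 + 2*b (H(b) = -6 + (b + b) = -6 + 2*b)
G(f, W) = 9*W (G(f, W) = -(-9)*W = 9*W)
O = 7
l(K, J) = 2 + K/(8*J) (l(K, J) = 2 + (K/J)/8 = 2 + K/(8*J))
k(g, R) = 747*g/14 (k(g, R) = ((2 + (1/8)*(-4)/7) + 4)*(9*g) = ((2 + (1/8)*(-4)*(1/7)) + 4)*(9*g) = ((2 - 1/14) + 4)*(9*g) = (27/14 + 4)*(9*g) = 83*(9*g)/14 = 747*g/14)
(-1720 + 1864)*(H(70) + k(34, 12)) = (-1720 + 1864)*((-6 + 2*70) + (747/14)*34) = 144*((-6 + 140) + 12699/7) = 144*(134 + 12699/7) = 144*(13637/7) = 1963728/7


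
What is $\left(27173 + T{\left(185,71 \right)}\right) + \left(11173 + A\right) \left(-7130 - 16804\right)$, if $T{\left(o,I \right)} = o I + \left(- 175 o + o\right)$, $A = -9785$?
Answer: $-33212274$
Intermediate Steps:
$T{\left(o,I \right)} = - 174 o + I o$ ($T{\left(o,I \right)} = I o - 174 o = - 174 o + I o$)
$\left(27173 + T{\left(185,71 \right)}\right) + \left(11173 + A\right) \left(-7130 - 16804\right) = \left(27173 + 185 \left(-174 + 71\right)\right) + \left(11173 - 9785\right) \left(-7130 - 16804\right) = \left(27173 + 185 \left(-103\right)\right) + 1388 \left(-23934\right) = \left(27173 - 19055\right) - 33220392 = 8118 - 33220392 = -33212274$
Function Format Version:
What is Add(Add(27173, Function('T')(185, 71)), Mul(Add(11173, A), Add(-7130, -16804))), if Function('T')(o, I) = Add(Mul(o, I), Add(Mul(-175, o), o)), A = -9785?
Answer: -33212274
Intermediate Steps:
Function('T')(o, I) = Add(Mul(-174, o), Mul(I, o)) (Function('T')(o, I) = Add(Mul(I, o), Mul(-174, o)) = Add(Mul(-174, o), Mul(I, o)))
Add(Add(27173, Function('T')(185, 71)), Mul(Add(11173, A), Add(-7130, -16804))) = Add(Add(27173, Mul(185, Add(-174, 71))), Mul(Add(11173, -9785), Add(-7130, -16804))) = Add(Add(27173, Mul(185, -103)), Mul(1388, -23934)) = Add(Add(27173, -19055), -33220392) = Add(8118, -33220392) = -33212274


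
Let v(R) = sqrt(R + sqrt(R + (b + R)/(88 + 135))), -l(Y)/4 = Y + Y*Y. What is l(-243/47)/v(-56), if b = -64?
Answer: -47628*sqrt(2)*223**(1/4)/(2209*sqrt(-7*sqrt(223) + I*sqrt(197))) ≈ -0.76513 + 11.448*I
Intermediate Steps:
l(Y) = -4*Y - 4*Y**2 (l(Y) = -4*(Y + Y*Y) = -4*(Y + Y**2) = -4*Y - 4*Y**2)
v(R) = sqrt(R + sqrt(-64/223 + 224*R/223)) (v(R) = sqrt(R + sqrt(R + (-64 + R)/(88 + 135))) = sqrt(R + sqrt(R + (-64 + R)/223)) = sqrt(R + sqrt(R + (-64 + R)*(1/223))) = sqrt(R + sqrt(R + (-64/223 + R/223))) = sqrt(R + sqrt(-64/223 + 224*R/223)))
l(-243/47)/v(-56) = (-4*(-243/47)*(1 - 243/47))/((223**(3/4)*sqrt(-56*sqrt(223) + 4*sqrt(2)*sqrt(-2 + 7*(-56)))/223)) = (-4*(-243*1/47)*(1 - 243*1/47))/((223**(3/4)*sqrt(-56*sqrt(223) + 4*sqrt(2)*sqrt(-2 - 392))/223)) = (-4*(-243/47)*(1 - 243/47))/((223**(3/4)*sqrt(-56*sqrt(223) + 4*sqrt(2)*sqrt(-394))/223)) = (-4*(-243/47)*(-196/47))/((223**(3/4)*sqrt(-56*sqrt(223) + 4*sqrt(2)*(I*sqrt(394)))/223)) = -190512*223**(1/4)/sqrt(-56*sqrt(223) + 8*I*sqrt(197))/2209 = -190512*223**(1/4)/(2209*sqrt(-56*sqrt(223) + 8*I*sqrt(197)))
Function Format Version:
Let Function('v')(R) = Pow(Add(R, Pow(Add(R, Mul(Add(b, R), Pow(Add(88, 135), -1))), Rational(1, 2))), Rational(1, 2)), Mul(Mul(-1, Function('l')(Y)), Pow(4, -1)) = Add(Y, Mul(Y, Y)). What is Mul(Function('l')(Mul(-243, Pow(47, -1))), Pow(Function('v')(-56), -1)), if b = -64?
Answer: Mul(Rational(-47628, 2209), Pow(2, Rational(1, 2)), Pow(223, Rational(1, 4)), Pow(Add(Mul(-7, Pow(223, Rational(1, 2))), Mul(I, Pow(197, Rational(1, 2)))), Rational(-1, 2))) ≈ Add(-0.76513, Mul(11.448, I))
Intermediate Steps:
Function('l')(Y) = Add(Mul(-4, Y), Mul(-4, Pow(Y, 2))) (Function('l')(Y) = Mul(-4, Add(Y, Mul(Y, Y))) = Mul(-4, Add(Y, Pow(Y, 2))) = Add(Mul(-4, Y), Mul(-4, Pow(Y, 2))))
Function('v')(R) = Pow(Add(R, Pow(Add(Rational(-64, 223), Mul(Rational(224, 223), R)), Rational(1, 2))), Rational(1, 2)) (Function('v')(R) = Pow(Add(R, Pow(Add(R, Mul(Add(-64, R), Pow(Add(88, 135), -1))), Rational(1, 2))), Rational(1, 2)) = Pow(Add(R, Pow(Add(R, Mul(Add(-64, R), Pow(223, -1))), Rational(1, 2))), Rational(1, 2)) = Pow(Add(R, Pow(Add(R, Mul(Add(-64, R), Rational(1, 223))), Rational(1, 2))), Rational(1, 2)) = Pow(Add(R, Pow(Add(R, Add(Rational(-64, 223), Mul(Rational(1, 223), R))), Rational(1, 2))), Rational(1, 2)) = Pow(Add(R, Pow(Add(Rational(-64, 223), Mul(Rational(224, 223), R)), Rational(1, 2))), Rational(1, 2)))
Mul(Function('l')(Mul(-243, Pow(47, -1))), Pow(Function('v')(-56), -1)) = Mul(Mul(-4, Mul(-243, Pow(47, -1)), Add(1, Mul(-243, Pow(47, -1)))), Pow(Mul(Rational(1, 223), Pow(223, Rational(3, 4)), Pow(Add(Mul(-56, Pow(223, Rational(1, 2))), Mul(4, Pow(2, Rational(1, 2)), Pow(Add(-2, Mul(7, -56)), Rational(1, 2)))), Rational(1, 2))), -1)) = Mul(Mul(-4, Mul(-243, Rational(1, 47)), Add(1, Mul(-243, Rational(1, 47)))), Pow(Mul(Rational(1, 223), Pow(223, Rational(3, 4)), Pow(Add(Mul(-56, Pow(223, Rational(1, 2))), Mul(4, Pow(2, Rational(1, 2)), Pow(Add(-2, -392), Rational(1, 2)))), Rational(1, 2))), -1)) = Mul(Mul(-4, Rational(-243, 47), Add(1, Rational(-243, 47))), Pow(Mul(Rational(1, 223), Pow(223, Rational(3, 4)), Pow(Add(Mul(-56, Pow(223, Rational(1, 2))), Mul(4, Pow(2, Rational(1, 2)), Pow(-394, Rational(1, 2)))), Rational(1, 2))), -1)) = Mul(Mul(-4, Rational(-243, 47), Rational(-196, 47)), Pow(Mul(Rational(1, 223), Pow(223, Rational(3, 4)), Pow(Add(Mul(-56, Pow(223, Rational(1, 2))), Mul(4, Pow(2, Rational(1, 2)), Mul(I, Pow(394, Rational(1, 2))))), Rational(1, 2))), -1)) = Mul(Rational(-190512, 2209), Pow(Mul(Rational(1, 223), Pow(223, Rational(3, 4)), Pow(Add(Mul(-56, Pow(223, Rational(1, 2))), Mul(8, I, Pow(197, Rational(1, 2)))), Rational(1, 2))), -1)) = Mul(Rational(-190512, 2209), Mul(Pow(223, Rational(1, 4)), Pow(Add(Mul(-56, Pow(223, Rational(1, 2))), Mul(8, I, Pow(197, Rational(1, 2)))), Rational(-1, 2)))) = Mul(Rational(-190512, 2209), Pow(223, Rational(1, 4)), Pow(Add(Mul(-56, Pow(223, Rational(1, 2))), Mul(8, I, Pow(197, Rational(1, 2)))), Rational(-1, 2)))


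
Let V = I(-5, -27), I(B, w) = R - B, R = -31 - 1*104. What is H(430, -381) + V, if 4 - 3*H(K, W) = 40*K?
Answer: -5862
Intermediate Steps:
R = -135 (R = -31 - 104 = -135)
I(B, w) = -135 - B
V = -130 (V = -135 - 1*(-5) = -135 + 5 = -130)
H(K, W) = 4/3 - 40*K/3
H(430, -381) + V = (4/3 - 40/3*430) - 130 = (4/3 - 17200/3) - 130 = -5732 - 130 = -5862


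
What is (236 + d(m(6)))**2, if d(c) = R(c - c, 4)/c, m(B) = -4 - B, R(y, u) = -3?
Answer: 5583769/100 ≈ 55838.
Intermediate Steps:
d(c) = -3/c
(236 + d(m(6)))**2 = (236 - 3/(-4 - 1*6))**2 = (236 - 3/(-4 - 6))**2 = (236 - 3/(-10))**2 = (236 - 3*(-1/10))**2 = (236 + 3/10)**2 = (2363/10)**2 = 5583769/100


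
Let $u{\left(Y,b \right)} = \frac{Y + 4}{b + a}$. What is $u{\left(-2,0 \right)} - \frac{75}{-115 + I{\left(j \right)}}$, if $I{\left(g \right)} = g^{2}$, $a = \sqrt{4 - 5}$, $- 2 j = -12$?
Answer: $\frac{75}{79} - 2 i \approx 0.94937 - 2.0 i$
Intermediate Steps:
$j = 6$ ($j = \left(- \frac{1}{2}\right) \left(-12\right) = 6$)
$a = i$ ($a = \sqrt{-1} = i \approx 1.0 i$)
$u{\left(Y,b \right)} = \frac{4 + Y}{i + b}$ ($u{\left(Y,b \right)} = \frac{Y + 4}{b + i} = \frac{4 + Y}{i + b}$)
$u{\left(-2,0 \right)} - \frac{75}{-115 + I{\left(j \right)}} = \frac{4 - 2}{i + 0} - \frac{75}{-115 + 6^{2}} = \frac{1}{i} 2 - \frac{75}{-115 + 36} = - i 2 - \frac{75}{-79} = - 2 i - - \frac{75}{79} = - 2 i + \frac{75}{79} = \frac{75}{79} - 2 i$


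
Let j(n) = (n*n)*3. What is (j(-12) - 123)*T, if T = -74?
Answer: -22866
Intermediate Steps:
j(n) = 3*n² (j(n) = n²*3 = 3*n²)
(j(-12) - 123)*T = (3*(-12)² - 123)*(-74) = (3*144 - 123)*(-74) = (432 - 123)*(-74) = 309*(-74) = -22866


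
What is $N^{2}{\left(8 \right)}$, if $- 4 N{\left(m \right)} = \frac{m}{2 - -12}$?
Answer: $\frac{1}{49} \approx 0.020408$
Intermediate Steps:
$N{\left(m \right)} = - \frac{m}{56}$ ($N{\left(m \right)} = - \frac{m \frac{1}{2 - -12}}{4} = - \frac{m \frac{1}{2 + 12}}{4} = - \frac{m \frac{1}{14}}{4} = - \frac{\frac{1}{14} m}{4} = - \frac{m}{56}$)
$N^{2}{\left(8 \right)} = \left(\left(- \frac{1}{56}\right) 8\right)^{2} = \left(- \frac{1}{7}\right)^{2} = \frac{1}{49}$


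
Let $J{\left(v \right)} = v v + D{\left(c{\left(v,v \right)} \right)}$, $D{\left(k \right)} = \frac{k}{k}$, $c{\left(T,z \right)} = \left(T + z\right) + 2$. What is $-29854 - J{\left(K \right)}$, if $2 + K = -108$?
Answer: $-41955$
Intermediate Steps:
$c{\left(T,z \right)} = 2 + T + z$
$K = -110$ ($K = -2 - 108 = -110$)
$D{\left(k \right)} = 1$
$J{\left(v \right)} = 1 + v^{2}$ ($J{\left(v \right)} = v v + 1 = v^{2} + 1 = 1 + v^{2}$)
$-29854 - J{\left(K \right)} = -29854 - \left(1 + \left(-110\right)^{2}\right) = -29854 - \left(1 + 12100\right) = -29854 - 12101 = -41955$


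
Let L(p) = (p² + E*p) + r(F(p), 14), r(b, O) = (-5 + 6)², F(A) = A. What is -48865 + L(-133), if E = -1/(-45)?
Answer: -1403008/45 ≈ -31178.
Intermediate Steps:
r(b, O) = 1 (r(b, O) = 1² = 1)
E = 1/45 (E = -1*(-1/45) = 1/45 ≈ 0.022222)
L(p) = 1 + p² + p/45 (L(p) = (p² + p/45) + 1 = 1 + p² + p/45)
-48865 + L(-133) = -48865 + (1 + (-133)² + (1/45)*(-133)) = -48865 + (1 + 17689 - 133/45) = -48865 + 795917/45 = -1403008/45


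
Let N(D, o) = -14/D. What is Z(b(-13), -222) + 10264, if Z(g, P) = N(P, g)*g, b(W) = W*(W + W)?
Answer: 1141670/111 ≈ 10285.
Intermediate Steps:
b(W) = 2*W² (b(W) = W*(2*W) = 2*W²)
Z(g, P) = -14*g/P (Z(g, P) = (-14/P)*g = -14*g/P)
Z(b(-13), -222) + 10264 = -14*2*(-13)²/(-222) + 10264 = -14*2*169*(-1/222) + 10264 = -14*338*(-1/222) + 10264 = 2366/111 + 10264 = 1141670/111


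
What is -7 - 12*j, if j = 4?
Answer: -55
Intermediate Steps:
-7 - 12*j = -7 - 12*4 = -7 - 48 = -55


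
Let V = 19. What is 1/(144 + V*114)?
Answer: 1/2310 ≈ 0.00043290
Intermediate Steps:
1/(144 + V*114) = 1/(144 + 19*114) = 1/(144 + 2166) = 1/2310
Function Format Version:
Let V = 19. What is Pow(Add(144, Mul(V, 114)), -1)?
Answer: Rational(1, 2310) ≈ 0.00043290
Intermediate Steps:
Pow(Add(144, Mul(V, 114)), -1) = Pow(Add(144, Mul(19, 114)), -1) = Pow(Add(144, 2166), -1) = Pow(2310, -1) = Rational(1, 2310)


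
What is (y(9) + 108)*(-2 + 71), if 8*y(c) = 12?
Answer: 15111/2 ≈ 7555.5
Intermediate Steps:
y(c) = 3/2 (y(c) = (⅛)*12 = 3/2)
(y(9) + 108)*(-2 + 71) = (3/2 + 108)*(-2 + 71) = (219/2)*69 = 15111/2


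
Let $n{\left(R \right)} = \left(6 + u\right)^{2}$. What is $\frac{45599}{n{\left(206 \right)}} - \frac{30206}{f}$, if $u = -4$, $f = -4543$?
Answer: $\frac{18843371}{1652} \approx 11406.0$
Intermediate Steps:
$n{\left(R \right)} = 4$ ($n{\left(R \right)} = \left(6 - 4\right)^{2} = 2^{2} = 4$)
$\frac{45599}{n{\left(206 \right)}} - \frac{30206}{f} = \frac{45599}{4} - \frac{30206}{-4543} = 45599 \cdot \frac{1}{4} - - \frac{2746}{413} = \frac{45599}{4} + \frac{2746}{413} = \frac{18843371}{1652}$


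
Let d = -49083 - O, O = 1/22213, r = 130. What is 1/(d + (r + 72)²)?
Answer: -22213/183901428 ≈ -0.00012079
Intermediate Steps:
O = 1/22213 ≈ 4.5019e-5
d = -1090280680/22213 (d = -49083 - 1*1/22213 = -49083 - 1/22213 = -1090280680/22213 ≈ -49083.)
1/(d + (r + 72)²) = 1/(-1090280680/22213 + (130 + 72)²) = 1/(-1090280680/22213 + 202²) = 1/(-1090280680/22213 + 40804) = 1/(-183901428/22213) = -22213/183901428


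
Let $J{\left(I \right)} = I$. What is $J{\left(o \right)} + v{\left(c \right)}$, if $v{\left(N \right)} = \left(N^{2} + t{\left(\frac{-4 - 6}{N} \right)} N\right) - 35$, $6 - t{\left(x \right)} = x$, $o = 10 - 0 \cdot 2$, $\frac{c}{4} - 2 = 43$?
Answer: $33465$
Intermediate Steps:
$c = 180$ ($c = 8 + 4 \cdot 43 = 8 + 172 = 180$)
$o = 10$ ($o = 10 - 0 = 10 + 0 = 10$)
$t{\left(x \right)} = 6 - x$
$v{\left(N \right)} = -35 + N^{2} + N \left(6 + \frac{10}{N}\right)$ ($v{\left(N \right)} = \left(N^{2} + \left(6 - \frac{-4 - 6}{N}\right) N\right) - 35 = \left(N^{2} + \left(6 - - \frac{10}{N}\right) N\right) - 35 = \left(N^{2} + \left(6 + \frac{10}{N}\right) N\right) - 35 = \left(N^{2} + N \left(6 + \frac{10}{N}\right)\right) - 35 = -35 + N^{2} + N \left(6 + \frac{10}{N}\right)$)
$J{\left(o \right)} + v{\left(c \right)} = 10 + \left(-25 + 180^{2} + 6 \cdot 180\right) = 10 + \left(-25 + 32400 + 1080\right) = 10 + 33455 = 33465$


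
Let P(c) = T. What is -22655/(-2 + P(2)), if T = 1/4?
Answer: 90620/7 ≈ 12946.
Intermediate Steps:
T = 1/4 (T = 1*(1/4) = 1/4 ≈ 0.25000)
P(c) = 1/4
-22655/(-2 + P(2)) = -22655/(-2 + 1/4) = -22655/(-7/4) = -22655*(-4/7) = 90620/7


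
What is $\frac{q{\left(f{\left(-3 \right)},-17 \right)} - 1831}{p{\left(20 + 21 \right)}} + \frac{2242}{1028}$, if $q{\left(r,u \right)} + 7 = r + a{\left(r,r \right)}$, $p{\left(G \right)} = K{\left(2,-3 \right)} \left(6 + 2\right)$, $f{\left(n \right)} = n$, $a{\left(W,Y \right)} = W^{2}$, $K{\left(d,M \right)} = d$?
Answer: $- \frac{28866}{257} \approx -112.32$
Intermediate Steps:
$p{\left(G \right)} = 16$ ($p{\left(G \right)} = 2 \left(6 + 2\right) = 2 \cdot 8 = 16$)
$q{\left(r,u \right)} = -7 + r + r^{2}$ ($q{\left(r,u \right)} = -7 + \left(r + r^{2}\right) = -7 + r + r^{2}$)
$\frac{q{\left(f{\left(-3 \right)},-17 \right)} - 1831}{p{\left(20 + 21 \right)}} + \frac{2242}{1028} = \frac{\left(-7 - 3 + \left(-3\right)^{2}\right) - 1831}{16} + \frac{2242}{1028} = \left(\left(-7 - 3 + 9\right) - 1831\right) \frac{1}{16} + 2242 \cdot \frac{1}{1028} = \left(-1 - 1831\right) \frac{1}{16} + \frac{1121}{514} = \left(-1832\right) \frac{1}{16} + \frac{1121}{514} = - \frac{229}{2} + \frac{1121}{514} = - \frac{28866}{257}$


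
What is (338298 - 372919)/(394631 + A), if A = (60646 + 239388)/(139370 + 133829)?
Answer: -9458422579/107813094603 ≈ -0.087730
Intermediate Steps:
A = 300034/273199 ≈ 1.0982
(338298 - 372919)/(394631 + A) = (338298 - 372919)/(394631 + 300034/273199) = -34621/107813094603/273199 = -34621*273199/107813094603 = -9458422579/107813094603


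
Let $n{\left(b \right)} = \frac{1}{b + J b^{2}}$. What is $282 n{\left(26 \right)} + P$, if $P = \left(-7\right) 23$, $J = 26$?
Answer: $- \frac{1416820}{8801} \approx -160.98$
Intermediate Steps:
$n{\left(b \right)} = \frac{1}{b + 26 b^{2}}$
$P = -161$
$282 n{\left(26 \right)} + P = 282 \frac{1}{26 \left(1 + 26 \cdot 26\right)} - 161 = 282 \frac{1}{26 \left(1 + 676\right)} - 161 = 282 \frac{1}{26 \cdot 677} - 161 = 282 \cdot \frac{1}{26} \cdot \frac{1}{677} - 161 = 282 \cdot \frac{1}{17602} - 161 = \frac{141}{8801} - 161 = - \frac{1416820}{8801}$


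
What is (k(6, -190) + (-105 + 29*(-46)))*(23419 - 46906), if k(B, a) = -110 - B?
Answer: 36522285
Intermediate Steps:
(k(6, -190) + (-105 + 29*(-46)))*(23419 - 46906) = ((-110 - 1*6) + (-105 + 29*(-46)))*(23419 - 46906) = ((-110 - 6) + (-105 - 1334))*(-23487) = (-116 - 1439)*(-23487) = -1555*(-23487) = 36522285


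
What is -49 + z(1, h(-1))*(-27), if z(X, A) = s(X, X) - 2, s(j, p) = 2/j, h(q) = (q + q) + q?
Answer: -49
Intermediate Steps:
h(q) = 3*q (h(q) = 2*q + q = 3*q)
z(X, A) = -2 + 2/X (z(X, A) = 2/X - 2 = -2 + 2/X)
-49 + z(1, h(-1))*(-27) = -49 + (-2 + 2/1)*(-27) = -49 + (-2 + 2*1)*(-27) = -49 + (-2 + 2)*(-27) = -49 + 0*(-27) = -49 + 0 = -49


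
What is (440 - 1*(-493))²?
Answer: 870489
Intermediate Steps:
(440 - 1*(-493))² = (440 + 493)² = 933² = 870489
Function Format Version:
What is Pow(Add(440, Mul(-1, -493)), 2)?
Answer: 870489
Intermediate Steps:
Pow(Add(440, Mul(-1, -493)), 2) = Pow(Add(440, 493), 2) = Pow(933, 2) = 870489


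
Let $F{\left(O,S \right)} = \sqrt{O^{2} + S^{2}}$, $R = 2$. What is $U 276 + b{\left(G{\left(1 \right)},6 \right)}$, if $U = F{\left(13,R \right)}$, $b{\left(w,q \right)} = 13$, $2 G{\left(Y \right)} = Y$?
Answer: $13 + 276 \sqrt{173} \approx 3643.2$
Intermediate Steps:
$G{\left(Y \right)} = \frac{Y}{2}$
$U = \sqrt{173}$ ($U = \sqrt{13^{2} + 2^{2}} = \sqrt{169 + 4} = \sqrt{173} \approx 13.153$)
$U 276 + b{\left(G{\left(1 \right)},6 \right)} = \sqrt{173} \cdot 276 + 13 = 276 \sqrt{173} + 13 = 13 + 276 \sqrt{173}$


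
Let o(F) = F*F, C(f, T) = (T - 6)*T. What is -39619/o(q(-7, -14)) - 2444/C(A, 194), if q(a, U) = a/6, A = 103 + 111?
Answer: -276699733/9506 ≈ -29108.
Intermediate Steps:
A = 214
C(f, T) = T*(-6 + T) (C(f, T) = (-6 + T)*T = T*(-6 + T))
q(a, U) = a/6 (q(a, U) = a*(1/6) = a/6)
o(F) = F**2
-39619/o(q(-7, -14)) - 2444/C(A, 194) = -39619/(((1/6)*(-7))**2) - 2444*1/(194*(-6 + 194)) = -39619/((-7/6)**2) - 2444/(194*188) = -39619/49/36 - 2444/36472 = -39619*36/49 - 2444*1/36472 = -1426284/49 - 13/194 = -276699733/9506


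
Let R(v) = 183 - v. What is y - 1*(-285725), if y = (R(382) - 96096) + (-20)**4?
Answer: 349430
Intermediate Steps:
y = 63705 (y = ((183 - 1*382) - 96096) + (-20)**4 = ((183 - 382) - 96096) + 160000 = (-199 - 96096) + 160000 = -96295 + 160000 = 63705)
y - 1*(-285725) = 63705 - 1*(-285725) = 63705 + 285725 = 349430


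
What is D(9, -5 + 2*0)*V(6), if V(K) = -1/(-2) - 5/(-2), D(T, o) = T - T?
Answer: 0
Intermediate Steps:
D(T, o) = 0
V(K) = 3 (V(K) = -1*(-½) - 5*(-½) = ½ + 5/2 = 3)
D(9, -5 + 2*0)*V(6) = 0*3 = 0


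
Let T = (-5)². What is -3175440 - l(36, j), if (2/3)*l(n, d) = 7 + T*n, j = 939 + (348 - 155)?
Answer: -6353601/2 ≈ -3.1768e+6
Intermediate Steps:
j = 1132 (j = 939 + 193 = 1132)
T = 25
l(n, d) = 21/2 + 75*n/2 (l(n, d) = 3*(7 + 25*n)/2 = 21/2 + 75*n/2)
-3175440 - l(36, j) = -3175440 - (21/2 + (75/2)*36) = -3175440 - (21/2 + 1350) = -3175440 - 1*2721/2 = -3175440 - 2721/2 = -6353601/2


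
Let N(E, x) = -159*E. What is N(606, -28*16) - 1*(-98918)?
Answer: 2564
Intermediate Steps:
N(606, -28*16) - 1*(-98918) = -159*606 - 1*(-98918) = -96354 + 98918 = 2564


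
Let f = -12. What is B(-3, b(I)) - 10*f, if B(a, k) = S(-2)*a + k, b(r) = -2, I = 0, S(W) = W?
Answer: 124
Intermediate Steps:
B(a, k) = k - 2*a (B(a, k) = -2*a + k = k - 2*a)
B(-3, b(I)) - 10*f = (-2 - 2*(-3)) - 10*(-12) = (-2 + 6) + 120 = 4 + 120 = 124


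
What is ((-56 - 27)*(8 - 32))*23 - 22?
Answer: 45794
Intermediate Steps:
((-56 - 27)*(8 - 32))*23 - 22 = -83*(-24)*23 - 22 = 1992*23 - 22 = 45816 - 22 = 45794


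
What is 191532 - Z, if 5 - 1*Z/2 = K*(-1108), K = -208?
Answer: 652450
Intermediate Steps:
Z = -460918 (Z = 10 - (-416)*(-1108) = 10 - 2*230464 = 10 - 460928 = -460918)
191532 - Z = 191532 - 1*(-460918) = 191532 + 460918 = 652450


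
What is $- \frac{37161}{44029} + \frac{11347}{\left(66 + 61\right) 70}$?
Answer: $\frac{24176539}{55916830} \approx 0.43237$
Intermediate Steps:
$- \frac{37161}{44029} + \frac{11347}{\left(66 + 61\right) 70} = \left(-37161\right) \frac{1}{44029} + \frac{11347}{127 \cdot 70} = - \frac{37161}{44029} + \frac{11347}{8890} = - \frac{37161}{44029} + 11347 \cdot \frac{1}{8890} = - \frac{37161}{44029} + \frac{1621}{1270} = \frac{24176539}{55916830}$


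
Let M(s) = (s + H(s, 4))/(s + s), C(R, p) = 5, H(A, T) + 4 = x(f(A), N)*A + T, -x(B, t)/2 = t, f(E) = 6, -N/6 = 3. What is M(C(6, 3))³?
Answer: 50653/8 ≈ 6331.6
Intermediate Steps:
N = -18 (N = -6*3 = -18)
x(B, t) = -2*t
H(A, T) = -4 + T + 36*A (H(A, T) = -4 + ((-2*(-18))*A + T) = -4 + (36*A + T) = -4 + (T + 36*A) = -4 + T + 36*A)
M(s) = 37/2 (M(s) = (s + (-4 + 4 + 36*s))/(s + s) = (s + 36*s)/((2*s)) = (37*s)*(1/(2*s)) = 37/2)
M(C(6, 3))³ = (37/2)³ = 50653/8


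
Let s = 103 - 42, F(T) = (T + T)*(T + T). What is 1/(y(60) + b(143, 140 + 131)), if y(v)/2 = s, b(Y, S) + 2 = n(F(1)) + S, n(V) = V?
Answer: 1/395 ≈ 0.0025316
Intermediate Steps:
F(T) = 4*T² (F(T) = (2*T)*(2*T) = 4*T²)
b(Y, S) = 2 + S (b(Y, S) = -2 + (4*1² + S) = -2 + (4*1 + S) = -2 + (4 + S) = 2 + S)
s = 61
y(v) = 122 (y(v) = 2*61 = 122)
1/(y(60) + b(143, 140 + 131)) = 1/(122 + (2 + (140 + 131))) = 1/(122 + (2 + 271)) = 1/(122 + 273) = 1/395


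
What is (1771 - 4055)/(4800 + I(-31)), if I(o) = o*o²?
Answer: 2284/24991 ≈ 0.091393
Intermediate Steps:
I(o) = o³
(1771 - 4055)/(4800 + I(-31)) = (1771 - 4055)/(4800 + (-31)³) = -2284/(4800 - 29791) = -2284/(-24991) = -2284*(-1/24991) = 2284/24991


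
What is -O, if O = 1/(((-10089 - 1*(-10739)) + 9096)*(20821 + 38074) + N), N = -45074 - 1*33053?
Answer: -1/573912543 ≈ -1.7424e-9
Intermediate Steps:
N = -78127 (N = -45074 - 33053 = -78127)
O = 1/573912543 (O = 1/(((-10089 - 1*(-10739)) + 9096)*(20821 + 38074) - 78127) = 1/(((-10089 + 10739) + 9096)*58895 - 78127) = 1/((650 + 9096)*58895 - 78127) = 1/(9746*58895 - 78127) = 1/(573990670 - 78127) = 1/573912543 ≈ 1.7424e-9)
-O = -1*1/573912543 = -1/573912543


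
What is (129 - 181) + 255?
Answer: 203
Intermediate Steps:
(129 - 181) + 255 = -52 + 255 = 203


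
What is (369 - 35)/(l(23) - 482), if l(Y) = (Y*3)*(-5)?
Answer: -334/827 ≈ -0.40387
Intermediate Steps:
l(Y) = -15*Y (l(Y) = (3*Y)*(-5) = -15*Y)
(369 - 35)/(l(23) - 482) = (369 - 35)/(-15*23 - 482) = 334/(-345 - 482) = 334/(-827) = 334*(-1/827) = -334/827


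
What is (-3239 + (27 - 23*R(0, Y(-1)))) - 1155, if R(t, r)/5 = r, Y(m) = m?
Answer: -4252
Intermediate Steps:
R(t, r) = 5*r
(-3239 + (27 - 23*R(0, Y(-1)))) - 1155 = (-3239 + (27 - 115*(-1))) - 1155 = (-3239 + (27 - 23*(-5))) - 1155 = (-3239 + (27 + 115)) - 1155 = (-3239 + 142) - 1155 = -3097 - 1155 = -4252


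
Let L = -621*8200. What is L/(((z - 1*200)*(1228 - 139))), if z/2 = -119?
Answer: 94300/8833 ≈ 10.676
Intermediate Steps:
z = -238 (z = 2*(-119) = -238)
L = -5092200
L/(((z - 1*200)*(1228 - 139))) = -5092200*1/((-238 - 1*200)*(1228 - 139)) = -5092200*1/(1089*(-238 - 200)) = -5092200/((-438*1089)) = -5092200/(-476982) = -5092200*(-1/476982) = 94300/8833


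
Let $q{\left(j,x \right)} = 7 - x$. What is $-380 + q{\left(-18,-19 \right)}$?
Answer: $-354$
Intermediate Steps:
$-380 + q{\left(-18,-19 \right)} = -380 + \left(7 - -19\right) = -380 + \left(7 + 19\right) = -380 + 26 = -354$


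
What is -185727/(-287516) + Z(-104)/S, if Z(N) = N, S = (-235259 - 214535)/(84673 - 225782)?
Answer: -2067927507569/64661485852 ≈ -31.981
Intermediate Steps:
S = 449794/141109 (S = -449794/(-141109) = -449794*(-1/141109) = 449794/141109 ≈ 3.1876)
-185727/(-287516) + Z(-104)/S = -185727/(-287516) - 104/449794/141109 = -185727*(-1/287516) - 104*141109/449794 = 185727/287516 - 7337668/224897 = -2067927507569/64661485852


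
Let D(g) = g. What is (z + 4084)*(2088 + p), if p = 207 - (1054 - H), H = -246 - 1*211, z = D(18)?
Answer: 3215968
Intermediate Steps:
z = 18
H = -457 (H = -246 - 211 = -457)
p = -1304 (p = 207 - (1054 - 1*(-457)) = 207 - (1054 + 457) = 207 - 1*1511 = 207 - 1511 = -1304)
(z + 4084)*(2088 + p) = (18 + 4084)*(2088 - 1304) = 4102*784 = 3215968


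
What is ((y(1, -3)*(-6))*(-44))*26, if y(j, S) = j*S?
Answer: -20592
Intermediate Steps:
y(j, S) = S*j
((y(1, -3)*(-6))*(-44))*26 = ((-3*1*(-6))*(-44))*26 = (-3*(-6)*(-44))*26 = (18*(-44))*26 = -792*26 = -20592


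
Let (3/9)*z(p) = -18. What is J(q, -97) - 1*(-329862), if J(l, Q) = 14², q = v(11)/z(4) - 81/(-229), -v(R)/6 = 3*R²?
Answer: 330058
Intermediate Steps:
z(p) = -54 (z(p) = 3*(-18) = -54)
v(R) = -18*R²
q = 27952/687 (q = -18*11²/(-54) - 81/(-229) = -18*121*(-1/54) - 81*(-1/229) = -2178*(-1/54) + 81/229 = 121/3 + 81/229 = 27952/687 ≈ 40.687)
J(l, Q) = 196
J(q, -97) - 1*(-329862) = 196 - 1*(-329862) = 196 + 329862 = 330058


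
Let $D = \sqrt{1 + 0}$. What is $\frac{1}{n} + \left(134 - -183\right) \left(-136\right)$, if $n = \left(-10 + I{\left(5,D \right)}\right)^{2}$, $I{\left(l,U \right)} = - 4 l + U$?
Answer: $- \frac{36257191}{841} \approx -43112.0$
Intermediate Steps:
$D = 1$ ($D = \sqrt{1} = 1$)
$I{\left(l,U \right)} = U - 4 l$
$n = 841$ ($n = \left(-10 + \left(1 - 20\right)\right)^{2} = \left(-10 - 19\right)^{2} = \left(-29\right)^{2} = 841$)
$\frac{1}{n} + \left(134 - -183\right) \left(-136\right) = \frac{1}{841} + \left(134 - -183\right) \left(-136\right) = \frac{1}{841} + \left(134 + 183\right) \left(-136\right) = \frac{1}{841} + 317 \left(-136\right) = \frac{1}{841} - 43112 = - \frac{36257191}{841}$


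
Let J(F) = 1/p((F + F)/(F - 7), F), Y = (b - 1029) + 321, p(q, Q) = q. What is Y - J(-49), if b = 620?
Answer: -620/7 ≈ -88.571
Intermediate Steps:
Y = -88 (Y = (620 - 1029) + 321 = -409 + 321 = -88)
J(F) = (-7 + F)/(2*F) (J(F) = 1/((F + F)/(F - 7)) = 1/((2*F)/(-7 + F)) = 1/(2*F/(-7 + F)) = (-7 + F)/(2*F))
Y - J(-49) = -88 - (-7 - 49)/(2*(-49)) = -88 - (-1)*(-56)/(2*49) = -88 - 1*4/7 = -88 - 4/7 = -620/7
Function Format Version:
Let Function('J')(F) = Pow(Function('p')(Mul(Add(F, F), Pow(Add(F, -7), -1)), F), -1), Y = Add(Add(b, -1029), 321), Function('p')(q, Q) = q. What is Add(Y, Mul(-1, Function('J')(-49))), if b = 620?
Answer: Rational(-620, 7) ≈ -88.571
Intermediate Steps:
Y = -88 (Y = Add(Add(620, -1029), 321) = Add(-409, 321) = -88)
Function('J')(F) = Mul(Rational(1, 2), Pow(F, -1), Add(-7, F)) (Function('J')(F) = Pow(Mul(Add(F, F), Pow(Add(F, -7), -1)), -1) = Pow(Mul(Mul(2, F), Pow(Add(-7, F), -1)), -1) = Pow(Mul(2, F, Pow(Add(-7, F), -1)), -1) = Mul(Rational(1, 2), Pow(F, -1), Add(-7, F)))
Add(Y, Mul(-1, Function('J')(-49))) = Add(-88, Mul(-1, Mul(Rational(1, 2), Pow(-49, -1), Add(-7, -49)))) = Add(-88, Mul(-1, Mul(Rational(1, 2), Rational(-1, 49), -56))) = Add(-88, Mul(-1, Rational(4, 7))) = Add(-88, Rational(-4, 7)) = Rational(-620, 7)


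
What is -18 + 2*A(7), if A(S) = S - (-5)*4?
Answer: 36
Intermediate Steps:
A(S) = 20 + S (A(S) = S - 1*(-20) = S + 20 = 20 + S)
-18 + 2*A(7) = -18 + 2*(20 + 7) = -18 + 2*27 = -18 + 54 = 36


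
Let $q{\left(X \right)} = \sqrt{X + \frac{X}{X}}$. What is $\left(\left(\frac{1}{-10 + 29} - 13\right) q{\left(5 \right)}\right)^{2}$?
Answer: $\frac{363096}{361} \approx 1005.8$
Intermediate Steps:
$q{\left(X \right)} = \sqrt{1 + X}$ ($q{\left(X \right)} = \sqrt{X + 1} = \sqrt{1 + X}$)
$\left(\left(\frac{1}{-10 + 29} - 13\right) q{\left(5 \right)}\right)^{2} = \left(\left(\frac{1}{-10 + 29} - 13\right) \sqrt{1 + 5}\right)^{2} = \left(\left(\frac{1}{19} - 13\right) \sqrt{6}\right)^{2} = \left(- \frac{246 \sqrt{6}}{19}\right)^{2} = \frac{363096}{361}$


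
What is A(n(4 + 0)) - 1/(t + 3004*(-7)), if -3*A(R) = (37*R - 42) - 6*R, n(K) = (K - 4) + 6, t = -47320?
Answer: -3280703/68348 ≈ -48.000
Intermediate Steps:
n(K) = 2 + K (n(K) = (-4 + K) + 6 = 2 + K)
A(R) = 14 - 31*R/3 (A(R) = -((37*R - 42) - 6*R)/3 = -((-42 + 37*R) - 6*R)/3 = -(-42 + 31*R)/3 = 14 - 31*R/3)
A(n(4 + 0)) - 1/(t + 3004*(-7)) = (14 - 31*(2 + (4 + 0))/3) - 1/(-47320 + 3004*(-7)) = (14 - 31*(2 + 4)/3) - 1/(-47320 - 21028) = (14 - 31/3*6) - 1/(-68348) = (14 - 62) - 1*(-1/68348) = -48 + 1/68348 = -3280703/68348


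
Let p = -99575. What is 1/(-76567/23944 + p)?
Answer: -23944/2384300367 ≈ -1.0042e-5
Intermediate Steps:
1/(-76567/23944 + p) = 1/(-76567/23944 - 99575) = 1/(-2384300367/23944) = -23944/2384300367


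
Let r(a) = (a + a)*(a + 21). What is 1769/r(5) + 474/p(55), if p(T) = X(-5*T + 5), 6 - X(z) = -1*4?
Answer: 14093/260 ≈ 54.204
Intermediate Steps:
X(z) = 10 (X(z) = 6 - (-1)*4 = 6 - 1*(-4) = 6 + 4 = 10)
p(T) = 10
r(a) = 2*a*(21 + a) (r(a) = (2*a)*(21 + a) = 2*a*(21 + a))
1769/r(5) + 474/p(55) = 1769/((2*5*(21 + 5))) + 474/10 = 1769/((2*5*26)) + 474*(⅒) = 1769/260 + 237/5 = 14093/260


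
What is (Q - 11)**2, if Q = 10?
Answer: 1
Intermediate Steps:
(Q - 11)**2 = (10 - 11)**2 = (-1)**2 = 1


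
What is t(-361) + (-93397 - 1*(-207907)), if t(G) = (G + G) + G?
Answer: 113427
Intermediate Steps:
t(G) = 3*G (t(G) = 2*G + G = 3*G)
t(-361) + (-93397 - 1*(-207907)) = 3*(-361) + (-93397 - 1*(-207907)) = -1083 + (-93397 + 207907) = -1083 + 114510 = 113427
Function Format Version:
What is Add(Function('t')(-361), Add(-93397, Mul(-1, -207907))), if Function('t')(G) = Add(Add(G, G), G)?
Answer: 113427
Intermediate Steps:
Function('t')(G) = Mul(3, G) (Function('t')(G) = Add(Mul(2, G), G) = Mul(3, G))
Add(Function('t')(-361), Add(-93397, Mul(-1, -207907))) = Add(Mul(3, -361), Add(-93397, Mul(-1, -207907))) = Add(-1083, Add(-93397, 207907)) = Add(-1083, 114510) = 113427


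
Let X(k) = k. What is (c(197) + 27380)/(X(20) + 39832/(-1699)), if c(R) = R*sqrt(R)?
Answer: -11629655/1463 - 334703*sqrt(197)/5852 ≈ -8752.0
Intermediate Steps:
c(R) = R**(3/2)
(c(197) + 27380)/(X(20) + 39832/(-1699)) = (197**(3/2) + 27380)/(20 + 39832/(-1699)) = (197*sqrt(197) + 27380)/(20 + 39832*(-1/1699)) = (27380 + 197*sqrt(197))/(20 - 39832/1699) = (27380 + 197*sqrt(197))/(-5852/1699) = (27380 + 197*sqrt(197))*(-1699/5852) = -11629655/1463 - 334703*sqrt(197)/5852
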